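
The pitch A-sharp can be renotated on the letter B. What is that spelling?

Plain B sits 1 semitone above A#, so on the letter B the same pitch needs a flat: Bb.

Bb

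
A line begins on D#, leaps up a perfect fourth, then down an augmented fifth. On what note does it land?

C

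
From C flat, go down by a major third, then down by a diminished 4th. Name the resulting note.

Eb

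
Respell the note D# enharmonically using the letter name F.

D# is pitch class 3. The letter F alone is pitch class 5.
To reach pitch class 3 from F requires an offset of -2 semitones, i.e. double flat: Fbb.

Fbb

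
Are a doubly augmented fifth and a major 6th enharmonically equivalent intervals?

Yes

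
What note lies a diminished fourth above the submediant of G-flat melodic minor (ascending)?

The submediant of Gb melodic minor (ascending) is Eb.
A diminished fourth (4 semitones) above Eb lands on the letter A, giving Abb.

Abb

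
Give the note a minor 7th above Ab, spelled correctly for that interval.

Gb

A seventh above A lands on the letter G.
A minor seventh spans 10 semitones, so Ab moves to pitch class 6. On the letter G that is Gb.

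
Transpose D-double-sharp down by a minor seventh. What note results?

E##

A seventh below D lands on the letter E.
A minor seventh spans 10 semitones, so D## moves to pitch class 6. On the letter E that is E##.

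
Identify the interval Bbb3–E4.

The letter names run B→E, a span of 3 letter steps, so the interval is some kind of fourth.
Bbb to E is 7 semitones. A perfect fourth is 5, so 7 makes it doubly augmented.

doubly augmented fourth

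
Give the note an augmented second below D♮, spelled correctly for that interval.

Cb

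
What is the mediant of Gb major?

The Gb major scale runs Gb Ab Bb Cb Db Eb F.
Degree 3 is Bb.

Bb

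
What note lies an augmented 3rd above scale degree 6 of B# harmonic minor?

Scale degree 6 of B# harmonic minor is G#.
An augmented third (5 semitones) above G# lands on the letter B, giving B##.

B##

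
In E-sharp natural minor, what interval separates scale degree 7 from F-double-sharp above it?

Scale degree 7 of E# natural minor is D#.
D# up to F##: letters D→F make it a third; 4 semitones makes it major.

major third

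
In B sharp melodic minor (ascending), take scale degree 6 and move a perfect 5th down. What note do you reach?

C##

Scale degree 6 of B# melodic minor (ascending) is G##.
A perfect fifth (7 semitones) below G## lands on the letter C, giving C##.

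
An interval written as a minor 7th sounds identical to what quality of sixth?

A minor seventh spans 10 semitones.
A sixth spanning 10 semitones is augmented (the major sixth is 9).

augmented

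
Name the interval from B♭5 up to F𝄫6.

The letter names run B→F, a span of 4 letter steps, so the interval is some kind of fifth.
Bb to Fbb is 5 semitones. A perfect fifth is 7, so 5 makes it doubly diminished.

doubly diminished fifth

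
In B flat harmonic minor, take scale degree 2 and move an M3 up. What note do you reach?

E

Scale degree 2 of Bb harmonic minor is C.
A major third (4 semitones) above C lands on the letter E, giving E.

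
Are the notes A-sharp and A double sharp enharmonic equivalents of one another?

No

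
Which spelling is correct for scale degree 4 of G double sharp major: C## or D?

Each scale degree takes a distinct letter name. Degree 4 of a scale on G must use the letter C.
C## and D are enharmonically the same pitch, but only C## uses the letter C, so it is the correct spelling here.

C##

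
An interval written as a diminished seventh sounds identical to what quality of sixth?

major

A diminished seventh spans 9 semitones.
A sixth spanning 9 semitones is major (the major sixth is 9).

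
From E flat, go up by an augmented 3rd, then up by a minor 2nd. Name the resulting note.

A

An augmented third up from Eb is G# (letter G, 5 semitones up).
A minor second up from G# is A (letter A, 1 semitone up).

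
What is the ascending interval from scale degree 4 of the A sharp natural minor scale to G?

diminished fourth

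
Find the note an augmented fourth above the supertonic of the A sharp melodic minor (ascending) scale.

E##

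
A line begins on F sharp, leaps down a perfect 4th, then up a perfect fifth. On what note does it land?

A perfect fourth down from F# is C# (letter C, 5 semitones down).
A perfect fifth up from C# is G# (letter G, 7 semitones up).

G#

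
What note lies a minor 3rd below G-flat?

Eb

G down a major third is Eb, so the target letter is E.
From Gb, a minor third is 3 semitones down: Eb.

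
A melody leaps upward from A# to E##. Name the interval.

Counting letters A–B–C–D–E gives a fifth.
A#→E## = 8 semitones, 1 wider than the perfect fifth (7), so augmented.

augmented fifth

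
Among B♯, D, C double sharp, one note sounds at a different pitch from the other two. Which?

B#

In 12-tone equal temperament, enharmonic equivalents share a pitch class. B# is pitch class 0; D is pitch class 2; C## is pitch class 2.
D and C## share pitch class 2, while B# is pitch class 0.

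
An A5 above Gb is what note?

D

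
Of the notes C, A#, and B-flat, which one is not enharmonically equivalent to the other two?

In 12-tone equal temperament, enharmonic equivalents share a pitch class. C is pitch class 0; A# is pitch class 10; Bb is pitch class 10.
A# and Bb share pitch class 10, while C is pitch class 0.

C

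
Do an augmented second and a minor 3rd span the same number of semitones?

Yes

An augmented second spans 3 semitones; a minor third spans 3.
They are enharmonically equivalent.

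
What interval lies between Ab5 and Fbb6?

diminished sixth

Counting letters A–B–C–D–E–F gives a sixth.
Ab→Fbb = 7 semitones, 2 narrower than the major sixth (9), so diminished.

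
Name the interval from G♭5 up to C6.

augmented fourth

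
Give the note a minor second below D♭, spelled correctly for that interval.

C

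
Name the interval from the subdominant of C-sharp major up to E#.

major seventh

The subdominant of C# major is F#.
F# up to E#: letters F→E make it a seventh; 11 semitones makes it major.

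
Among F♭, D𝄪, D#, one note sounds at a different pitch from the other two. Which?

D#

In 12-tone equal temperament, enharmonic equivalents share a pitch class. Fb is pitch class 4; D## is pitch class 4; D# is pitch class 3.
Fb and D## share pitch class 4, while D# is pitch class 3.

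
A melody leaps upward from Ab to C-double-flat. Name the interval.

The letter names run A→C, a span of 2 letter steps, so the interval is some kind of third.
Ab to Cbb is 2 semitones. A major third is 4, so 2 makes it diminished.

diminished third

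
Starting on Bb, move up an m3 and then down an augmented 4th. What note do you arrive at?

A minor third up from Bb is Db (letter D, 3 semitones up).
An augmented fourth down from Db is Abb (letter A, 6 semitones down).

Abb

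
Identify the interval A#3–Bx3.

Counting letters A–B gives a second.
A#→B## = 3 semitones, 1 wider than the major second (2), so augmented.

augmented second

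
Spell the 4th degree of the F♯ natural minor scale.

B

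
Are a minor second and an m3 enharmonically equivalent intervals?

A minor second spans 1 semitone; a minor third spans 3.
The spans differ, so they are not enharmonic equivalents.

No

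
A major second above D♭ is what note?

D up a major second is E, so the target letter is E.
From Db, a major second is 2 semitones up: Eb.

Eb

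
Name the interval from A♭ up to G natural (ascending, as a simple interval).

The letter names run A→G, a span of 6 letter steps, so the interval is some kind of seventh.
Ab to G is 11 semitones. A major seventh is 11, so 11 makes it major.

major seventh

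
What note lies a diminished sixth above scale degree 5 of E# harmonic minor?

G

Scale degree 5 of E# harmonic minor is B#.
A diminished sixth (7 semitones) above B# lands on the letter G, giving G.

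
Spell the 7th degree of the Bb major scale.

A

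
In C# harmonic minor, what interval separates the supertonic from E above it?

The supertonic of C# harmonic minor is D#.
D# up to E: letters D→E make it a second; 1 semitone makes it minor.

minor second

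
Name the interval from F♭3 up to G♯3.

doubly augmented second

Counting letters F–G gives a second.
Fb→G# = 4 semitones, 2 wider than the major second (2), so doubly augmented.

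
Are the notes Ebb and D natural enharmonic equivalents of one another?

Yes

Ebb = pitch class 2 and D = pitch class 2 — the same pitch class, so they are enharmonic equivalents.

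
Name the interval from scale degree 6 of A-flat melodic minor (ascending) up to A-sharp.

Scale degree 6 of Ab melodic minor (ascending) is F.
F up to A#: letters F→A make it a third; 5 semitones makes it augmented.

augmented third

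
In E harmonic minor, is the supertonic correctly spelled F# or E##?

Each scale degree takes a distinct letter name. Degree 2 of a scale on E must use the letter F.
F# and E## are enharmonically the same pitch, but only F# uses the letter F, so it is the correct spelling here.

F#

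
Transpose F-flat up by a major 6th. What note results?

F up a major sixth is D, so the target letter is D.
From Fb, a major sixth is 9 semitones up: Db.

Db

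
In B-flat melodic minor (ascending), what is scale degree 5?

F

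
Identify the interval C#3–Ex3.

augmented third

Counting letters C–D–E gives a third.
C#→E## = 5 semitones, 1 wider than the major third (4), so augmented.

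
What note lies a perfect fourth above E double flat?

E up a perfect fourth is A, so the target letter is A.
From Ebb, a perfect fourth is 5 semitones up: Abb.

Abb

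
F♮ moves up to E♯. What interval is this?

Counting letters F–G–A–B–C–D–E gives a seventh.
F→E# = 12 semitones, 1 wider than the major seventh (11), so augmented.

augmented seventh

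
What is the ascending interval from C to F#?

augmented fourth

Counting letters C–D–E–F gives a fourth.
C→F# = 6 semitones, 1 wider than the perfect fourth (5), so augmented.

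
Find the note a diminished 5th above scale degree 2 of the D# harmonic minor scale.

Scale degree 2 of D# harmonic minor is E#.
A diminished fifth (6 semitones) above E# lands on the letter B, giving B.

B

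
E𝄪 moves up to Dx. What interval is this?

minor seventh

The letter names run E→D, a span of 6 letter steps, so the interval is some kind of seventh.
E## to D## is 10 semitones. A major seventh is 11, so 10 makes it minor.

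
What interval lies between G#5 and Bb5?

Counting letters G–A–B gives a third.
G#→Bb = 2 semitones, 2 narrower than the major third (4), so diminished.

diminished third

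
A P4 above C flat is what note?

A fourth above C lands on the letter F.
A perfect fourth spans 5 semitones, so Cb moves to pitch class 4. On the letter F that is Fb.

Fb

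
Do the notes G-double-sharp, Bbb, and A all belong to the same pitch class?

G## = pitch class 9 and Bbb = pitch class 9 and A = pitch class 9 — the same pitch class, so they are enharmonic equivalents.

Yes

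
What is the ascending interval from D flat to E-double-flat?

The letter names run D→E, a span of 1 letter step, so the interval is some kind of second.
Db to Ebb is 1 semitone. A major second is 2, so 1 makes it minor.

minor second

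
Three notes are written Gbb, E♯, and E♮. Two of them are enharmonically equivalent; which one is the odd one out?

E

In 12-tone equal temperament, enharmonic equivalents share a pitch class. Gbb is pitch class 5; E# is pitch class 5; E is pitch class 4.
Gbb and E# share pitch class 5, while E is pitch class 4.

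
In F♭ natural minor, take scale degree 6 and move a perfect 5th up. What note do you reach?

Scale degree 6 of Fb natural minor is Dbb.
A perfect fifth (7 semitones) above Dbb lands on the letter A, giving Abb.

Abb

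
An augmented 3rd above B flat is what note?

B up a major third is D#, so the target letter is D.
From Bb, an augmented third is 5 semitones up: D#.

D#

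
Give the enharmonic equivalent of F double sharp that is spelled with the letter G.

F## is pitch class 7. The letter G alone is pitch class 7.
Pitch class 7 on G needs no accidental: G.

G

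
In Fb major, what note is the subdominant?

Bbb

The Fb major scale runs Fb Gb Ab Bbb Cb Db Eb.
Degree 4 is Bbb.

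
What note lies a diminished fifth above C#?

G

C up a perfect fifth is G, so the target letter is G.
From C#, a diminished fifth is 6 semitones up: G.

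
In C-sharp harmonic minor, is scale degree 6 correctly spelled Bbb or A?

A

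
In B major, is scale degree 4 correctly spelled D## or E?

Each scale degree takes a distinct letter name. Degree 4 of a scale on B must use the letter E.
E and D## are enharmonically the same pitch, but only E uses the letter E, so it is the correct spelling here.

E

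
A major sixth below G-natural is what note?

Bb

G down a major sixth is Bb, so the target letter is B.
From G, a major sixth is 9 semitones down: Bb.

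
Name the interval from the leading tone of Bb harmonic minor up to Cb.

diminished third

The leading tone of Bb harmonic minor is A.
A up to Cb: letters A→C make it a third; 2 semitones makes it diminished.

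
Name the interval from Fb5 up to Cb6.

Counting letters F–G–A–B–C gives a fifth.
Fb→Cb = 7 semitones, exactly the perfect fifth.

perfect fifth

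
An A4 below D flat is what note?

Abb

A fourth below D lands on the letter A.
An augmented fourth spans 6 semitones, so Db moves to pitch class 7. On the letter A that is Abb.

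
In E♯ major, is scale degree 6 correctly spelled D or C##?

C##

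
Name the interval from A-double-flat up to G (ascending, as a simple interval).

augmented seventh

Counting letters A–B–C–D–E–F–G gives a seventh.
Abb→G = 12 semitones, 1 wider than the major seventh (11), so augmented.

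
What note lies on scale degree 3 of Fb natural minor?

Abb

Degree 3 takes the letter 2 steps above F, which is A.
In natural minor, degree 3 sits 3 semitones above the tonic. Fb + 3 semitones is pitch class 7, spelled on A as Abb.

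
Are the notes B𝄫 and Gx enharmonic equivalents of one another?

Yes

Bbb = pitch class 9 and G## = pitch class 9 — the same pitch class, so they are enharmonic equivalents.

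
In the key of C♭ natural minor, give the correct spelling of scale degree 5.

Gb

The Cb natural minor scale runs Cb Db Ebb Fb Gb Abb Bbb.
Degree 5 is Gb.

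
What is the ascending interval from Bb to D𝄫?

Counting letters B–C–D gives a third.
Bb→Dbb = 2 semitones, 2 narrower than the major third (4), so diminished.

diminished third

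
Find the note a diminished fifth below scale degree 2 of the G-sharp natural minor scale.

Scale degree 2 of G# natural minor is A#.
A diminished fifth (6 semitones) below A# lands on the letter D, giving D##.

D##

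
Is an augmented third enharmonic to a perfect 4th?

An augmented third spans 5 semitones; a perfect fourth spans 5.
They are enharmonically equivalent.

Yes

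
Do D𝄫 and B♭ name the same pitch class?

No

Two spellings are enharmonically equivalent only if they share a pitch class.
Here Dbb → 0, Bb → 10; 0 ≠ 10, so they are not.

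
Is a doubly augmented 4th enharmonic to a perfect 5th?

A doubly augmented fourth spans 7 semitones; a perfect fifth spans 7.
They are enharmonically equivalent.

Yes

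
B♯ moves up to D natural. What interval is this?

diminished third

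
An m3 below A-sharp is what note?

A down a major third is F, so the target letter is F.
From A#, a minor third is 3 semitones down: F##.

F##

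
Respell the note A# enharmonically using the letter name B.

A# is pitch class 10. The letter B alone is pitch class 11.
To reach pitch class 10 from B requires an offset of -1 semitone, i.e. flat: Bb.

Bb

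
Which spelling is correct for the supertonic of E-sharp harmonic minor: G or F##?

Each scale degree takes a distinct letter name. Degree 2 of a scale on E must use the letter F.
F## and G are enharmonically the same pitch, but only F## uses the letter F, so it is the correct spelling here.

F##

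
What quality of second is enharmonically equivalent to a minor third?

augmented

A minor third spans 3 semitones.
A second spanning 3 semitones is augmented (the major second is 2).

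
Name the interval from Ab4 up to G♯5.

augmented seventh

Counting letters A–B–C–D–E–F–G gives a seventh.
Ab→G# = 12 semitones, 1 wider than the major seventh (11), so augmented.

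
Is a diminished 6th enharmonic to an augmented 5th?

A diminished sixth spans 7 semitones; an augmented fifth spans 8.
The spans differ, so they are not enharmonic equivalents.

No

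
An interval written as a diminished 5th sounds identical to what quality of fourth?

augmented

A diminished fifth spans 6 semitones.
A fourth spanning 6 semitones is augmented (the perfect fourth is 5).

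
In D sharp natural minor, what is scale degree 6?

Degree 6 takes the letter 5 steps above D, which is B.
In natural minor, degree 6 sits 8 semitones above the tonic. D# + 8 semitones is pitch class 11, spelled on B as B.

B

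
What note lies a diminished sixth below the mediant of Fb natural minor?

The mediant of Fb natural minor is Abb.
A diminished sixth (7 semitones) below Abb lands on the letter C, giving C.

C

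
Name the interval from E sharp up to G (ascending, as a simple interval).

diminished third

Counting letters E–F–G gives a third.
E#→G = 2 semitones, 2 narrower than the major third (4), so diminished.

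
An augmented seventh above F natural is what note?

A seventh above F lands on the letter E.
An augmented seventh spans 12 semitones, so F moves to pitch class 5. On the letter E that is E#.

E#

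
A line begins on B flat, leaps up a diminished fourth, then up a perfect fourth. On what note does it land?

A diminished fourth up from Bb is Ebb (letter E, 4 semitones up).
A perfect fourth up from Ebb is Abb (letter A, 5 semitones up).

Abb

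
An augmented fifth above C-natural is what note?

G#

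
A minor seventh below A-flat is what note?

A down a major seventh is Bb, so the target letter is B.
From Ab, a minor seventh is 10 semitones down: Bb.

Bb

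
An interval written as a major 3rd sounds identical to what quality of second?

doubly augmented

A major third spans 4 semitones.
A second spanning 4 semitones is doubly augmented (the major second is 2).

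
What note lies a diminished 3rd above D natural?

Fb

A third above D lands on the letter F.
A diminished third spans 2 semitones, so D moves to pitch class 4. On the letter F that is Fb.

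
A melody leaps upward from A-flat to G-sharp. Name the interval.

The letter names run A→G, a span of 6 letter steps, so the interval is some kind of seventh.
Ab to G# is 12 semitones. A major seventh is 11, so 12 makes it augmented.

augmented seventh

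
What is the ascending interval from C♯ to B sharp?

major seventh

The letter names run C→B, a span of 6 letter steps, so the interval is some kind of seventh.
C# to B# is 11 semitones. A major seventh is 11, so 11 makes it major.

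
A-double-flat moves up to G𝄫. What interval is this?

minor seventh

Counting letters A–B–C–D–E–F–G gives a seventh.
Abb→Gbb = 10 semitones, 1 narrower than the major seventh (11), so minor.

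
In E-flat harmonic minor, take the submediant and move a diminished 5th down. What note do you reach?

F

The submediant of Eb harmonic minor is Cb.
A diminished fifth (6 semitones) below Cb lands on the letter F, giving F.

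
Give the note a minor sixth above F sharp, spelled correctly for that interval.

D

F up a major sixth is D, so the target letter is D.
From F#, a minor sixth is 8 semitones up: D.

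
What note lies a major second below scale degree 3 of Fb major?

Gb

Scale degree 3 of Fb major is Ab.
A major second (2 semitones) below Ab lands on the letter G, giving Gb.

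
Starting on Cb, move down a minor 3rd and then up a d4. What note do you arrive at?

A minor third down from Cb is Ab (letter A, 3 semitones down).
A diminished fourth up from Ab is Dbb (letter D, 4 semitones up).

Dbb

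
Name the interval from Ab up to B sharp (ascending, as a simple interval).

Counting letters A–B gives a second.
Ab→B# = 4 semitones, 2 wider than the major second (2), so doubly augmented.

doubly augmented second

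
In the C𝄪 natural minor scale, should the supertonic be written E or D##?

Each scale degree takes a distinct letter name. Degree 2 of a scale on C must use the letter D.
D## and E are enharmonically the same pitch, but only D## uses the letter D, so it is the correct spelling here.

D##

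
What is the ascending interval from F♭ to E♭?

major seventh

The letter names run F→E, a span of 6 letter steps, so the interval is some kind of seventh.
Fb to Eb is 11 semitones. A major seventh is 11, so 11 makes it major.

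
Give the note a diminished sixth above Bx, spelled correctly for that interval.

B up a major sixth is G#, so the target letter is G.
From B##, a diminished sixth is 7 semitones up: G#.

G#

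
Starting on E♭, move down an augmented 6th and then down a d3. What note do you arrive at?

Eb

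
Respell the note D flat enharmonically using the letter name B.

Plain B sits 2 semitones below Db, so on the letter B the same pitch needs a double sharp: B##.

B##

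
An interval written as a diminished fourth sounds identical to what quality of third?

major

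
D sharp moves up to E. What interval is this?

Counting letters D–E gives a second.
D#→E = 1 semitone, 1 narrower than the major second (2), so minor.

minor second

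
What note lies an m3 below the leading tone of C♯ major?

The leading tone of C# major is B#.
A minor third (3 semitones) below B# lands on the letter G, giving G##.

G##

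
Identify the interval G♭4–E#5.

doubly augmented sixth

Counting letters G–A–B–C–D–E gives a sixth.
Gb→E# = 11 semitones, 2 wider than the major sixth (9), so doubly augmented.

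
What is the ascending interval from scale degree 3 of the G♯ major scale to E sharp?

Scale degree 3 of G# major is B#.
B# up to E#: letters B→E make it a fourth; 5 semitones makes it perfect.

perfect fourth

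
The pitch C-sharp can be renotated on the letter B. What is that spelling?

B##

C# is pitch class 1. The letter B alone is pitch class 11.
To reach pitch class 1 from B requires an offset of +2 semitones, i.e. double sharp: B##.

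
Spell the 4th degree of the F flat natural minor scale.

Bbb

The Fb natural minor scale runs Fb Gb Abb Bbb Cb Dbb Ebb.
Degree 4 is Bbb.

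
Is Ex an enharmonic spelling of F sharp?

Yes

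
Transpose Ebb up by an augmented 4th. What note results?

E up a perfect fourth is A, so the target letter is A.
From Ebb, an augmented fourth is 6 semitones up: Ab.

Ab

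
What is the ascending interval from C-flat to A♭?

major sixth

Counting letters C–D–E–F–G–A gives a sixth.
Cb→Ab = 9 semitones, exactly the major sixth.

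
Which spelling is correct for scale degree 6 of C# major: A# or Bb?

A#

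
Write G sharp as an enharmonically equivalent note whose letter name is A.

Ab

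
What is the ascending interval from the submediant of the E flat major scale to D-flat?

The submediant of Eb major is C.
C up to Db: letters C→D make it a second; 1 semitone makes it minor.

minor second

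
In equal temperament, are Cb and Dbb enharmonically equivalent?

No

Cb is pitch class 11; Dbb is pitch class 0.
The pitch classes differ (11 vs. 0), so they are not enharmonic equivalents.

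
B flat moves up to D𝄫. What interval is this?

The letter names run B→D, a span of 2 letter steps, so the interval is some kind of third.
Bb to Dbb is 2 semitones. A major third is 4, so 2 makes it diminished.

diminished third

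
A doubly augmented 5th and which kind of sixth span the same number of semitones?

A doubly augmented fifth spans 9 semitones.
A sixth spanning 9 semitones is major (the major sixth is 9).

major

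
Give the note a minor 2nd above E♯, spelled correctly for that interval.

F#

A second above E lands on the letter F.
A minor second spans 1 semitone, so E# moves to pitch class 6. On the letter F that is F#.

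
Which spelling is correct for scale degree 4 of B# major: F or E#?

E#

Each scale degree takes a distinct letter name. Degree 4 of a scale on B must use the letter E.
E# and F are enharmonically the same pitch, but only E# uses the letter E, so it is the correct spelling here.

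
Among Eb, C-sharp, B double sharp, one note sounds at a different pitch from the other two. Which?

In 12-tone equal temperament, enharmonic equivalents share a pitch class. Eb is pitch class 3; C# is pitch class 1; B## is pitch class 1.
C# and B## share pitch class 1, while Eb is pitch class 3.

Eb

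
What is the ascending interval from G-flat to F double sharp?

The letter names run G→F, a span of 6 letter steps, so the interval is some kind of seventh.
Gb to F## is 13 semitones. A major seventh is 11, so 13 makes it doubly augmented.

doubly augmented seventh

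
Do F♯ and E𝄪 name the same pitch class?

F# = pitch class 6 and E## = pitch class 6 — the same pitch class, so they are enharmonic equivalents.

Yes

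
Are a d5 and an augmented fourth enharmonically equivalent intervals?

Yes

A diminished fifth spans 6 semitones; an augmented fourth spans 6.
They are enharmonically equivalent.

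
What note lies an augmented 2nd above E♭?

A second above E lands on the letter F.
An augmented second spans 3 semitones, so Eb moves to pitch class 6. On the letter F that is F#.

F#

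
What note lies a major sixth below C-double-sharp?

A sixth below C lands on the letter E.
A major sixth spans 9 semitones, so C## moves to pitch class 5. On the letter E that is E#.

E#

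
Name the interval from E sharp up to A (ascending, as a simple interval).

The letter names run E→A, a span of 3 letter steps, so the interval is some kind of fourth.
E# to A is 4 semitones. A perfect fourth is 5, so 4 makes it diminished.

diminished fourth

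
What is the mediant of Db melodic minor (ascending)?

Fb

Degree 3 takes the letter 2 steps above D, which is F.
In melodic minor (ascending), degree 3 sits 3 semitones above the tonic. Db + 3 semitones is pitch class 4, spelled on F as Fb.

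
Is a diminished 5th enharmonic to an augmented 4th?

Yes

A diminished fifth spans 6 semitones; an augmented fourth spans 6.
They are enharmonically equivalent.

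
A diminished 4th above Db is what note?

Gbb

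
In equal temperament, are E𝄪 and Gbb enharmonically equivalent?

No

Two spellings are enharmonically equivalent only if they share a pitch class.
Here E## → 6, Gbb → 5; 5 ≠ 6, so they are not.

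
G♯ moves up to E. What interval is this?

Counting letters G–A–B–C–D–E gives a sixth.
G#→E = 8 semitones, 1 narrower than the major sixth (9), so minor.

minor sixth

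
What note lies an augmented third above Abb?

C

A up a major third is C#, so the target letter is C.
From Abb, an augmented third is 5 semitones up: C.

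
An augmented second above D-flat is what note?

E

A second above D lands on the letter E.
An augmented second spans 3 semitones, so Db moves to pitch class 4. On the letter E that is E.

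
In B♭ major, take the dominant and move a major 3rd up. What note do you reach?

A

The dominant of Bb major is F.
A major third (4 semitones) above F lands on the letter A, giving A.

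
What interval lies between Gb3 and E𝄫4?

Counting letters G–A–B–C–D–E gives a sixth.
Gb→Ebb = 8 semitones, 1 narrower than the major sixth (9), so minor.

minor sixth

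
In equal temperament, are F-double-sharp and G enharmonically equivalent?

F## = pitch class 7 and G = pitch class 7 — the same pitch class, so they are enharmonic equivalents.

Yes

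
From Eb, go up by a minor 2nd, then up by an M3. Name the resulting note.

A minor second up from Eb is Fb (letter F, 1 semitone up).
A major third up from Fb is Ab (letter A, 4 semitones up).

Ab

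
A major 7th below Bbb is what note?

Cbb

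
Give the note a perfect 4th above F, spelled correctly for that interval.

Bb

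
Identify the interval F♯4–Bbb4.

Counting letters F–G–A–B gives a fourth.
F#→Bbb = 3 semitones, 2 narrower than the perfect fourth (5), so doubly diminished.

doubly diminished fourth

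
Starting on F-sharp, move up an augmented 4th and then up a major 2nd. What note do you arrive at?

C##

An augmented fourth up from F# is B# (letter B, 6 semitones up).
A major second up from B# is C## (letter C, 2 semitones up).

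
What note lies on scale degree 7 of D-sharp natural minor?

C#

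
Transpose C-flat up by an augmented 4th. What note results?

F

A fourth above C lands on the letter F.
An augmented fourth spans 6 semitones, so Cb moves to pitch class 5. On the letter F that is F.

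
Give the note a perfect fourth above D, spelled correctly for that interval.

G

D up a perfect fourth is G, so the target letter is G.
From D, a perfect fourth is 5 semitones up: G.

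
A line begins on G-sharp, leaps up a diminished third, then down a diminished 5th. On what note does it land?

E

A diminished third up from G# is Bb (letter B, 2 semitones up).
A diminished fifth down from Bb is E (letter E, 6 semitones down).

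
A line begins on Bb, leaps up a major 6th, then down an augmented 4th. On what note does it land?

A major sixth up from Bb is G (letter G, 9 semitones up).
An augmented fourth down from G is Db (letter D, 6 semitones down).

Db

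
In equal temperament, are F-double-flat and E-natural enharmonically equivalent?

No

Fbb is pitch class 3; E is pitch class 4.
The pitch classes differ (3 vs. 4), so they are not enharmonic equivalents.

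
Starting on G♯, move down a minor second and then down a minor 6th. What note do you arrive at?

A minor second down from G# is F## (letter F, 1 semitone down).
A minor sixth down from F## is A## (letter A, 8 semitones down).

A##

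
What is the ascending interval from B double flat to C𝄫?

minor second

The letter names run B→C, a span of 1 letter step, so the interval is some kind of second.
Bbb to Cbb is 1 semitone. A major second is 2, so 1 makes it minor.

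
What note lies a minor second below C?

A second below C lands on the letter B.
A minor second spans 1 semitone, so C moves to pitch class 11. On the letter B that is B.

B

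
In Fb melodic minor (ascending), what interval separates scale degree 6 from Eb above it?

Scale degree 6 of Fb melodic minor (ascending) is Db.
Db up to Eb: letters D→E make it a second; 2 semitones makes it major.

major second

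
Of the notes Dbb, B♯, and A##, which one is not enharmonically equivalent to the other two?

A##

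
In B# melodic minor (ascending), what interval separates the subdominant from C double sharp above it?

major sixth

The subdominant of B# melodic minor (ascending) is E#.
E# up to C##: letters E→C make it a sixth; 9 semitones makes it major.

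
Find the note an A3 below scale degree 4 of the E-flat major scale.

Scale degree 4 of Eb major is Ab.
An augmented third (5 semitones) below Ab lands on the letter F, giving Fbb.

Fbb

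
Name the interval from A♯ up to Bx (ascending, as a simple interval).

augmented second

Counting letters A–B gives a second.
A#→B## = 3 semitones, 1 wider than the major second (2), so augmented.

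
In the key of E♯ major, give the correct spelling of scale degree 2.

The E# major scale runs E# F## G## A# B# C## D##.
Degree 2 is F##.

F##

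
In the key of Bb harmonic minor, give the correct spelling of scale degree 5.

F

Degree 5 takes the letter 4 steps above B, which is F.
In harmonic minor, degree 5 sits 7 semitones above the tonic. Bb + 7 semitones is pitch class 5, spelled on F as F.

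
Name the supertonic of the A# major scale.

B#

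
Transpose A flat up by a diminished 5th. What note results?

A up a perfect fifth is E, so the target letter is E.
From Ab, a diminished fifth is 6 semitones up: Ebb.

Ebb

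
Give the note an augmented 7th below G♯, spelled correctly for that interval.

Ab

G down a major seventh is Ab, so the target letter is A.
From G#, an augmented seventh is 12 semitones down: Ab.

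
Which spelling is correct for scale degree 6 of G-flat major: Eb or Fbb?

Each scale degree takes a distinct letter name. Degree 6 of a scale on G must use the letter E.
Eb and Fbb are enharmonically the same pitch, but only Eb uses the letter E, so it is the correct spelling here.

Eb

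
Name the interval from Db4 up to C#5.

augmented seventh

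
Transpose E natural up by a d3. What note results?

Gb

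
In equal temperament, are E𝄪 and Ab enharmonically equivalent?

E## is pitch class 6; Ab is pitch class 8.
The pitch classes differ (6 vs. 8), so they are not enharmonic equivalents.

No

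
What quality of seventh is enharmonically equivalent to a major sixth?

A major sixth spans 9 semitones.
A seventh spanning 9 semitones is diminished (the major seventh is 11).

diminished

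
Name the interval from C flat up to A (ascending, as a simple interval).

augmented sixth

Counting letters C–D–E–F–G–A gives a sixth.
Cb→A = 10 semitones, 1 wider than the major sixth (9), so augmented.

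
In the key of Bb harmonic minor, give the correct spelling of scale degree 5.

The Bb harmonic minor scale runs Bb C Db Eb F Gb A.
Degree 5 is F.

F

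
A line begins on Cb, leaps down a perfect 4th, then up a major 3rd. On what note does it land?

Bb

A perfect fourth down from Cb is Gb (letter G, 5 semitones down).
A major third up from Gb is Bb (letter B, 4 semitones up).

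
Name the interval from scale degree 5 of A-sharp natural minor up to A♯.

Scale degree 5 of A# natural minor is E#.
E# up to A#: letters E→A make it a fourth; 5 semitones makes it perfect.

perfect fourth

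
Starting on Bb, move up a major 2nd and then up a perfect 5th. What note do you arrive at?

A major second up from Bb is C (letter C, 2 semitones up).
A perfect fifth up from C is G (letter G, 7 semitones up).

G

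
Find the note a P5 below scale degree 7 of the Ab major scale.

Scale degree 7 of Ab major is G.
A perfect fifth (7 semitones) below G lands on the letter C, giving C.

C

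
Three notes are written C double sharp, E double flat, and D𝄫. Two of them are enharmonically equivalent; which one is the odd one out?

Dbb

In 12-tone equal temperament, enharmonic equivalents share a pitch class. C## is pitch class 2; Ebb is pitch class 2; Dbb is pitch class 0.
C## and Ebb share pitch class 2, while Dbb is pitch class 0.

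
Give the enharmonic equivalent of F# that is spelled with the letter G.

F# is pitch class 6. The letter G alone is pitch class 7.
To reach pitch class 6 from G requires an offset of -1 semitone, i.e. flat: Gb.

Gb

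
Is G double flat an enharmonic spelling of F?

Gbb is pitch class 5; F is pitch class 5.
All spellings map to pitch class 5, so they are enharmonically equivalent.

Yes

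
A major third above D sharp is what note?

D up a major third is F#, so the target letter is F.
From D#, a major third is 4 semitones up: F##.

F##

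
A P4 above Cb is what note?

C up a perfect fourth is F, so the target letter is F.
From Cb, a perfect fourth is 5 semitones up: Fb.

Fb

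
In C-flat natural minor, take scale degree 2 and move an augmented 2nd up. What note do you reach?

Scale degree 2 of Cb natural minor is Db.
An augmented second (3 semitones) above Db lands on the letter E, giving E.

E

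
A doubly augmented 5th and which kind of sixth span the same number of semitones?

major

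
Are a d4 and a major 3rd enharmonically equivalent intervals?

A diminished fourth spans 4 semitones; a major third spans 4.
They are enharmonically equivalent.

Yes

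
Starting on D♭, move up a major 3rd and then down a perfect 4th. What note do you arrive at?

A major third up from Db is F (letter F, 4 semitones up).
A perfect fourth down from F is C (letter C, 5 semitones down).

C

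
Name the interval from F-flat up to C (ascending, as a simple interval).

The letter names run F→C, a span of 4 letter steps, so the interval is some kind of fifth.
Fb to C is 8 semitones. A perfect fifth is 7, so 8 makes it augmented.

augmented fifth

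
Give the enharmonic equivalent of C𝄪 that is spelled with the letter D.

C## is pitch class 2. The letter D alone is pitch class 2.
Pitch class 2 on D needs no accidental: D.

D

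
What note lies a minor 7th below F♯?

A seventh below F lands on the letter G.
A minor seventh spans 10 semitones, so F# moves to pitch class 8. On the letter G that is G#.

G#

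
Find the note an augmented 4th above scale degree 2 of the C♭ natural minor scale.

Scale degree 2 of Cb natural minor is Db.
An augmented fourth (6 semitones) above Db lands on the letter G, giving G.

G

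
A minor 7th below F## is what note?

A seventh below F lands on the letter G.
A minor seventh spans 10 semitones, so F## moves to pitch class 9. On the letter G that is G##.

G##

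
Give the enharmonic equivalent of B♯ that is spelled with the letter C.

Plain C sits at the same pitch as B#, so on the letter C the same pitch needs a natural: C.

C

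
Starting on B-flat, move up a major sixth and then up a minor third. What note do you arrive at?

Bb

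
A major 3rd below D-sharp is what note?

B

D down a major third is Bb, so the target letter is B.
From D#, a major third is 4 semitones down: B.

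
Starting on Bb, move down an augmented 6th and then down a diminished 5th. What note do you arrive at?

Gb

An augmented sixth down from Bb is Dbb (letter D, 10 semitones down).
A diminished fifth down from Dbb is Gb (letter G, 6 semitones down).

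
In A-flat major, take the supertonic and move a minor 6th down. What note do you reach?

The supertonic of Ab major is Bb.
A minor sixth (8 semitones) below Bb lands on the letter D, giving D.

D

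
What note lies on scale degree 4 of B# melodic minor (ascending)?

E#

Degree 4 takes the letter 3 steps above B, which is E.
In melodic minor (ascending), degree 4 sits 5 semitones above the tonic. B# + 5 semitones is pitch class 5, spelled on E as E#.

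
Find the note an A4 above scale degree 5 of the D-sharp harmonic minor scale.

D##

Scale degree 5 of D# harmonic minor is A#.
An augmented fourth (6 semitones) above A# lands on the letter D, giving D##.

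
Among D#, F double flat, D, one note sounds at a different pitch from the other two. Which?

In 12-tone equal temperament, enharmonic equivalents share a pitch class. D# is pitch class 3; Fbb is pitch class 3; D is pitch class 2.
D# and Fbb share pitch class 3, while D is pitch class 2.

D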